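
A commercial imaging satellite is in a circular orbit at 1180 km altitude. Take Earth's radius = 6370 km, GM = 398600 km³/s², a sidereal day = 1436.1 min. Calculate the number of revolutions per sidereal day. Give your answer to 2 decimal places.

13.20

Semi-major axis a = 6370 + 1180 = 7550 km. Period T = 2π√(a³/μ) = 2π√(7550³/398600) = 6528.8 s = 108.81 min.
Orbits per sidereal day = 86166 / 6528.8 = 13.198.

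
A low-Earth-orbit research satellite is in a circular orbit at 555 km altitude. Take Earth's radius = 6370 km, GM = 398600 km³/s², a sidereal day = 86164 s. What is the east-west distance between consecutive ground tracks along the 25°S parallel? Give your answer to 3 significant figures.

2410 km

Semi-major axis a = 6370 + 555 = 6925 km. Period T = 2π√(a³/μ) = 2π√(6925³/398600) = 5735.1 s = 95.58 min.
Node shift per orbit = (5735.1/86164) × 360° = 23.96°.
Equatorial spacing = 23.96 × 111.2 km/° = 2664 km.
At 25° latitude, spacing = 2664 × cos(25°) = 2414 km.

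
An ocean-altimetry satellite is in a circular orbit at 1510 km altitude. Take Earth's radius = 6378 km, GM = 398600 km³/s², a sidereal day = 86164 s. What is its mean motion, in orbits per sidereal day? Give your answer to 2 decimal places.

12.36

Semi-major axis a = 6378 + 1510 = 7888 km. Period T = 2π√(a³/μ) = 2π√(7888³/398600) = 6972.1 s = 116.20 min.
Orbits per sidereal day = 86164 / 6972.1 = 12.358.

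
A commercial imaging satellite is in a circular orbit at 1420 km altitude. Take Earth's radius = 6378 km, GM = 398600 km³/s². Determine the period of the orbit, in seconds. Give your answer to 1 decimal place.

Semi-major axis a = 6378 + 1420 = 7798 km. Period T = 2π√(a³/μ) = 2π√(7798³/398600) = 6853.1 s = 114.22 min.

6853.1 seconds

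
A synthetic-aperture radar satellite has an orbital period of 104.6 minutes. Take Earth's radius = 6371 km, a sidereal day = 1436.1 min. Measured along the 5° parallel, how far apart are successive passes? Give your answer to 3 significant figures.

2900 km

T = 104.6 min = 6276.0 s.
Node shift per orbit = (6276.0/86166) × 360° = 26.22°.
Equatorial spacing = 26.22 × 111.2 km/° = 2916 km.
At 5° latitude, spacing = 2916 × cos(5°) = 2905 km.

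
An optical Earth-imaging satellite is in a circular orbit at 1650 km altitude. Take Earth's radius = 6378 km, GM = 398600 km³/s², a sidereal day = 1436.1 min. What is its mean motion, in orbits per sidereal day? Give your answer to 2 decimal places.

12.04

Semi-major axis a = 6378 + 1650 = 8028 km. Period T = 2π√(a³/μ) = 2π√(8028³/398600) = 7158.5 s = 119.31 min.
Orbits per sidereal day = 86166 / 7158.5 = 12.037.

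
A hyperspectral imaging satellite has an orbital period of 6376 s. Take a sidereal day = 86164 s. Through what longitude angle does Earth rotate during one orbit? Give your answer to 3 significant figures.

During one orbit Earth rotates (6376.0 / 86164) × 360° = 26.64°.

26.6°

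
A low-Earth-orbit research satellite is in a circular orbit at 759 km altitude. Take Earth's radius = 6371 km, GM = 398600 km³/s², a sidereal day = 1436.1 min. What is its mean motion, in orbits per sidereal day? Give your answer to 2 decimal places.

14.38

Semi-major axis a = 6371 + 759 = 7130 km. Period T = 2π√(a³/μ) = 2π√(7130³/398600) = 5991.6 s = 99.86 min.
Orbits per sidereal day = 86166 / 5991.6 = 14.381.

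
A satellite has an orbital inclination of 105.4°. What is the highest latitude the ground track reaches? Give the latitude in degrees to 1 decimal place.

Retrograde orbit: the ground track reaches ±(180° − i) = ±(180 − 105.4) = ±74.6°.

74.6°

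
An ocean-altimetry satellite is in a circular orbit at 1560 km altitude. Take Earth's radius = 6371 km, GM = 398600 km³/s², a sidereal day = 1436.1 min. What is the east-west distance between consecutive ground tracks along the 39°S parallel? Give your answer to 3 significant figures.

Semi-major axis a = 6371 + 1560 = 7931 km. Period T = 2π√(a³/μ) = 2π√(7931³/398600) = 7029.2 s = 117.15 min.
Node shift per orbit = (7029.2/86166) × 360° = 29.37°.
Equatorial spacing = 29.37 × 111.2 km/° = 3266 km.
At 39° latitude, spacing = 3266 × cos(39°) = 2538 km.

2540 km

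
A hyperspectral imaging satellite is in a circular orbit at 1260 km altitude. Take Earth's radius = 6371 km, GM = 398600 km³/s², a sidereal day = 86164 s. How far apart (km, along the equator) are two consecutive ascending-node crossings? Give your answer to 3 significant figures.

Semi-major axis a = 6371 + 1260 = 7631 km. Period T = 2π√(a³/μ) = 2π√(7631³/398600) = 6634.1 s = 110.57 min.
During one orbit Earth rotates (6634.1 / 86164) × 360° = 27.72°.
At the equator that is 27.72° × (2π·6371/360) km/° = 27.72 × 111.2 = 3082 km.

3080 km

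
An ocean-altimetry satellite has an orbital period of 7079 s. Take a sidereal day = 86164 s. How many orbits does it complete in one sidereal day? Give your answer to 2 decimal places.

12.17

Orbits per sidereal day = 86164 / 7079.0 = 12.172.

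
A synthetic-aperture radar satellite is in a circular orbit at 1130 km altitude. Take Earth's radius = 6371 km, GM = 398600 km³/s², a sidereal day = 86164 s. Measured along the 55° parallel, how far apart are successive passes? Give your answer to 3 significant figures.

Semi-major axis a = 6371 + 1130 = 7501 km. Period T = 2π√(a³/μ) = 2π√(7501³/398600) = 6465.3 s = 107.76 min.
Node shift per orbit = (6465.3/86164) × 360° = 27.01°.
Equatorial spacing = 27.01 × 111.2 km/° = 3004 km.
At 55° latitude, spacing = 3004 × cos(55°) = 1723 km.

1720 km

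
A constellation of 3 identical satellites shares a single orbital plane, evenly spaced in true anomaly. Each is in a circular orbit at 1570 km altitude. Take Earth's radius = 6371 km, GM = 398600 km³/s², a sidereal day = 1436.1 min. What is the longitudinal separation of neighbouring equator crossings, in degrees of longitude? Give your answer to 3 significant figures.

9.81°

Semi-major axis a = 6371 + 1570 = 7941 km. Period T = 2π√(a³/μ) = 2π√(7941³/398600) = 7042.5 s = 117.37 min.
Single-satellite node shift = (7042.5/86166) × 360° = 29.42°.
With 3 satellites evenly phased, successive equator crossings are 29.42/3 = 9.808° apart.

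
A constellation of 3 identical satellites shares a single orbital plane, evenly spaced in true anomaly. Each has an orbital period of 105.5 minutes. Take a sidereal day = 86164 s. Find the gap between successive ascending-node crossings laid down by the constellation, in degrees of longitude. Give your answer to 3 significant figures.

8.82°

T = 105.5 min = 6330.0 s.
Single-satellite node shift = (6330.0/86164) × 360° = 26.45°.
With 3 satellites evenly phased, successive equator crossings are 26.45/3 = 8.816° apart.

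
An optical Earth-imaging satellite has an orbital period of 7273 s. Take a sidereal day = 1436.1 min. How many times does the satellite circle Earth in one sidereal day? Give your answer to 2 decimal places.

11.85

Orbits per sidereal day = 86166 / 7273.0 = 11.847.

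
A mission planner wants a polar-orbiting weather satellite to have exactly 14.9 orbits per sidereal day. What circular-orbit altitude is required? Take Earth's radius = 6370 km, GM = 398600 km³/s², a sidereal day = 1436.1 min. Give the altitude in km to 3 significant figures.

593 km

Required period T = 86166 / 14.9 = 5783.0 s.
From T = 2π√(a³/μ): a = (μ T²/4π²)^(1/3) = (398600 × 5783.0² / 4π²)^(1/3) = 6963 km.
Altitude h = a − R = 6963 − 6370 = 593 km.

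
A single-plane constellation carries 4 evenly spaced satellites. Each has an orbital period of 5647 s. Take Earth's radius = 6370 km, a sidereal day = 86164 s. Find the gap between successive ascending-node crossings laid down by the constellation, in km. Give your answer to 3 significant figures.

656 km

Single-satellite node shift = (5647.0/86164) × 360° = 23.59°.
With 4 satellites evenly phased, successive equator crossings are 23.59/4 = 5.898° apart.
That is 5.898 × 111.2 = 656 km at the equator.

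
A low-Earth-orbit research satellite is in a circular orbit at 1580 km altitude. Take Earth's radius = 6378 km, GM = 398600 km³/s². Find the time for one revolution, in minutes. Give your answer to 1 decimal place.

117.8 min

Semi-major axis a = 6378 + 1580 = 7958 km. Period T = 2π√(a³/μ) = 2π√(7958³/398600) = 7065.1 s = 117.75 min.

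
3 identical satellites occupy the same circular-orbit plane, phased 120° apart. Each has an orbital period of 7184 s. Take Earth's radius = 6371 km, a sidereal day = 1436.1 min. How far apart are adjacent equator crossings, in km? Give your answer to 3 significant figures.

Single-satellite node shift = (7184.0/86166) × 360° = 30.01°.
With 3 satellites evenly phased, successive equator crossings are 30.01/3 = 10.005° apart.
That is 10.005 × 111.2 = 1112 km at the equator.

1110 km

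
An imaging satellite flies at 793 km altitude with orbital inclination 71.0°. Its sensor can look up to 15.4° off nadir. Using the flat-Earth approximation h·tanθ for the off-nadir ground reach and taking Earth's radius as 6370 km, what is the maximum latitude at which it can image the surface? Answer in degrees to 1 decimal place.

73.0°

For a prograde orbit the ground track reaches latitude ±i = ±71.0°.
Sensor half-swath on the ground ≈ 793·tan(15.4°) = 218 km = 1.96° of latitude.
Maximum observable latitude ≈ 71.0 + 1.96 = 73.0°.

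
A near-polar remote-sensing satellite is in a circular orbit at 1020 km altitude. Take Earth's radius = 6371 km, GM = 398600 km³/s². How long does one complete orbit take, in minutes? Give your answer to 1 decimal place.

Semi-major axis a = 6371 + 1020 = 7391 km. Period T = 2π√(a³/μ) = 2π√(7391³/398600) = 6323.6 s = 105.39 min.

105.4 min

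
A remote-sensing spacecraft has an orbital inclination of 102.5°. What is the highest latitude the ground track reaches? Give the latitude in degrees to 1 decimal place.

77.5°

Retrograde orbit: the ground track reaches ±(180° − i) = ±(180 − 102.5) = ±77.5°.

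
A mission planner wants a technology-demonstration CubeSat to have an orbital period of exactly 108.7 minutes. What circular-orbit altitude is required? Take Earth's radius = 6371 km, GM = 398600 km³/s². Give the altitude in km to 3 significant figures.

T = 108.7 min = 6522.0 s.
From T = 2π√(a³/μ): a = (μ T²/4π²)^(1/3) = (398600 × 6522.0² / 4π²)^(1/3) = 7545 km.
Altitude h = a − R = 7545 − 6371 = 1174 km.

1170 km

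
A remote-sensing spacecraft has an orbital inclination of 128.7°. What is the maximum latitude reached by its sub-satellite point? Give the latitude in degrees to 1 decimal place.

51.3°

Retrograde orbit: the ground track reaches ±(180° − i) = ±(180 − 128.7) = ±51.3°.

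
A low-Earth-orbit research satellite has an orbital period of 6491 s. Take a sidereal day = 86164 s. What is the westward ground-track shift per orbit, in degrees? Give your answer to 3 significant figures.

During one orbit Earth rotates (6491.0 / 86164) × 360° = 27.12°.

27.1°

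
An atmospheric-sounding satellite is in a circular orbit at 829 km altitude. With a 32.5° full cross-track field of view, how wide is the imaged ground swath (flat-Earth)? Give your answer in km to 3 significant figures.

483 km

Half-angle = 32.5°/2 = 16.25°.
Swath width ≈ 2h·tan(θ/2) = 2 × 829 × tan(16.25°) = 483.3 km.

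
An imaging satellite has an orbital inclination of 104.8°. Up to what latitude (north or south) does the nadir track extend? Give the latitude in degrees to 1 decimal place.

Retrograde orbit: the ground track reaches ±(180° − i) = ±(180 − 104.8) = ±75.2°.

75.2°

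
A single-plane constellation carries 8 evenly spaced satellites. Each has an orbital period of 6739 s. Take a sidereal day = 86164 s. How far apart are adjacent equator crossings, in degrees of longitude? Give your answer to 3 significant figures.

Single-satellite node shift = (6739.0/86164) × 360° = 28.16°.
With 8 satellites evenly phased, successive equator crossings are 28.16/8 = 3.520° apart.

3.52°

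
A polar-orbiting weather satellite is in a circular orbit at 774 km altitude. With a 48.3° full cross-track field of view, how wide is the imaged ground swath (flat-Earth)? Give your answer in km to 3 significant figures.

694 km

Half-angle = 48.3°/2 = 24.15°.
Swath width ≈ 2h·tan(θ/2) = 2 × 774 × tan(24.15°) = 694.1 km.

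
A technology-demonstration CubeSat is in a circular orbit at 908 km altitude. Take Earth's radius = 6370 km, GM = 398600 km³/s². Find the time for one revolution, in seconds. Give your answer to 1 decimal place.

6179.2 seconds

Semi-major axis a = 6370 + 908 = 7278 km. Period T = 2π√(a³/μ) = 2π√(7278³/398600) = 6179.2 s = 102.99 min.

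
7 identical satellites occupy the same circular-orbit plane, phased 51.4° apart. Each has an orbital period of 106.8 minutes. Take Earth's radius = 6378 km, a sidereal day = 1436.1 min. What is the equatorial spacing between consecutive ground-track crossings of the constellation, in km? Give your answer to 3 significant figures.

426 km

T = 106.8 min = 6408.0 s.
Single-satellite node shift = (6408.0/86166) × 360° = 26.77°.
With 7 satellites evenly phased, successive equator crossings are 26.77/7 = 3.825° apart.
That is 3.825 × 111.3 = 426 km at the equator.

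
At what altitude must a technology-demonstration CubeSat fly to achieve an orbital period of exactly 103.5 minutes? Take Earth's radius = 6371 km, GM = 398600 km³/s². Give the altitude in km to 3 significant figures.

931 km

T = 103.5 min = 6210.0 s.
From T = 2π√(a³/μ): a = (μ T²/4π²)^(1/3) = (398600 × 6210.0² / 4π²)^(1/3) = 7302 km.
Altitude h = a − R = 7302 − 6371 = 931 km.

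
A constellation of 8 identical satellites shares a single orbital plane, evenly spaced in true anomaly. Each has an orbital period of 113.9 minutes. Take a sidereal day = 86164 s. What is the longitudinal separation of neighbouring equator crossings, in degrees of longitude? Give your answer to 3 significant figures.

3.57°

T = 113.9 min = 6834.0 s.
Single-satellite node shift = (6834.0/86164) × 360° = 28.55°.
With 8 satellites evenly phased, successive equator crossings are 28.55/8 = 3.569° apart.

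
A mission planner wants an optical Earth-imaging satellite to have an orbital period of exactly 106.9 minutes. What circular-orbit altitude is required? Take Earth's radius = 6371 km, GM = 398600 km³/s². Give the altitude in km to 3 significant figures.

1090 km

T = 106.9 min = 6414.0 s.
From T = 2π√(a³/μ): a = (μ T²/4π²)^(1/3) = (398600 × 6414.0² / 4π²)^(1/3) = 7461 km.
Altitude h = a − R = 7461 − 6371 = 1090 km.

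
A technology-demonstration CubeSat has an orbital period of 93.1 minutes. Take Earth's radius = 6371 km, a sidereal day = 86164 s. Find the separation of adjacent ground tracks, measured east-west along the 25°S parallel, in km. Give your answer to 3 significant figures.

T = 93.1 min = 5586.0 s.
Node shift per orbit = (5586.0/86164) × 360° = 23.34°.
Equatorial spacing = 23.34 × 111.2 km/° = 2595 km.
At 25° latitude, spacing = 2595 × cos(25°) = 2352 km.

2350 km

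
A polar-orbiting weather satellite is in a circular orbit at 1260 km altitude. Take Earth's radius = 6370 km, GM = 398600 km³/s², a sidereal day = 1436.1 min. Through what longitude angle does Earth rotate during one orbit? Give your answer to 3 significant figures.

27.7°

Semi-major axis a = 6370 + 1260 = 7630 km. Period T = 2π√(a³/μ) = 2π√(7630³/398600) = 6632.8 s = 110.55 min.
During one orbit Earth rotates (6632.8 / 86166) × 360° = 27.71°.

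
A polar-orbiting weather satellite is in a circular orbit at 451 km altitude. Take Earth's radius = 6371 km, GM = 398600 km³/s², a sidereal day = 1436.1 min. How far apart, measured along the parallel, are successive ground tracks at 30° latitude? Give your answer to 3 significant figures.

Semi-major axis a = 6371 + 451 = 6822 km. Period T = 2π√(a³/μ) = 2π√(6822³/398600) = 5607.6 s = 93.46 min.
Node shift per orbit = (5607.6/86166) × 360° = 23.43°.
Equatorial spacing = 23.43 × 111.2 km/° = 2605 km.
At 30° latitude, spacing = 2605 × cos(30°) = 2256 km.

2260 km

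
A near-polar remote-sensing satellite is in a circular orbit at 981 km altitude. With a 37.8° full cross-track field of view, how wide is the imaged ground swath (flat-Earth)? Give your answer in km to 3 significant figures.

672 km

Half-angle = 37.8°/2 = 18.9°.
Swath width ≈ 2h·tan(θ/2) = 2 × 981 × tan(18.9°) = 671.7 km.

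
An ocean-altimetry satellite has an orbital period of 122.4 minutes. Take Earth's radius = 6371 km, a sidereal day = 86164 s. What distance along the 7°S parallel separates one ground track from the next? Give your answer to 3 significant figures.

3390 km

T = 122.4 min = 7344.0 s.
Node shift per orbit = (7344.0/86164) × 360° = 30.68°.
Equatorial spacing = 30.68 × 111.2 km/° = 3412 km.
At 7° latitude, spacing = 3412 × cos(7°) = 3386 km.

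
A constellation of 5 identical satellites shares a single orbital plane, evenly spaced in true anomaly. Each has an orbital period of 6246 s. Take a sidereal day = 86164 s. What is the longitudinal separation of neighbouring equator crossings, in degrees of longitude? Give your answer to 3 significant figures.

5.22°

Single-satellite node shift = (6246.0/86164) × 360° = 26.10°.
With 5 satellites evenly phased, successive equator crossings are 26.10/5 = 5.219° apart.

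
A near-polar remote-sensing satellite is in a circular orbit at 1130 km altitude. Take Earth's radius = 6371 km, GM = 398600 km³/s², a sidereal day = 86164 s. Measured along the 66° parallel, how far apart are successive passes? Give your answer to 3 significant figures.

Semi-major axis a = 6371 + 1130 = 7501 km. Period T = 2π√(a³/μ) = 2π√(7501³/398600) = 6465.3 s = 107.76 min.
Node shift per orbit = (6465.3/86164) × 360° = 27.01°.
Equatorial spacing = 27.01 × 111.2 km/° = 3004 km.
At 66° latitude, spacing = 3004 × cos(66°) = 1222 km.

1220 km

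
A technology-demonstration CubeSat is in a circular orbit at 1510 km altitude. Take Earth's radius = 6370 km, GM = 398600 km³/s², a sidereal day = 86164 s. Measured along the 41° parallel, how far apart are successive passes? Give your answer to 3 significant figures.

2440 km

Semi-major axis a = 6370 + 1510 = 7880 km. Period T = 2π√(a³/μ) = 2π√(7880³/398600) = 6961.5 s = 116.02 min.
Node shift per orbit = (6961.5/86164) × 360° = 29.09°.
Equatorial spacing = 29.09 × 111.2 km/° = 3234 km.
At 41° latitude, spacing = 3234 × cos(41°) = 2440 km.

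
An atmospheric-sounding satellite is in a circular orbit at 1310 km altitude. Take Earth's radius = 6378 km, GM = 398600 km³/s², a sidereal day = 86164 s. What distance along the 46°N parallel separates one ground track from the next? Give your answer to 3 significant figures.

2170 km

Semi-major axis a = 6378 + 1310 = 7688 km. Period T = 2π√(a³/μ) = 2π√(7688³/398600) = 6708.6 s = 111.81 min.
Node shift per orbit = (6708.6/86164) × 360° = 28.03°.
Equatorial spacing = 28.03 × 111.3 km/° = 3120 km.
At 46° latitude, spacing = 3120 × cos(46°) = 2167 km.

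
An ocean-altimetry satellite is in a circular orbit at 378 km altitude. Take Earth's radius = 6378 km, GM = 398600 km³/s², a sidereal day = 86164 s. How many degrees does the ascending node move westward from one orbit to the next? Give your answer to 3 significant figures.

Semi-major axis a = 6378 + 378 = 6756 km. Period T = 2π√(a³/μ) = 2π√(6756³/398600) = 5526.4 s = 92.11 min.
During one orbit Earth rotates (5526.4 / 86164) × 360° = 23.09°.

23.1°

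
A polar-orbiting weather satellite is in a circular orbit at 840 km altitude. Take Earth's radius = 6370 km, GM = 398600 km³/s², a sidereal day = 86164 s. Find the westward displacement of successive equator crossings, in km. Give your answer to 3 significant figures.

Semi-major axis a = 6370 + 840 = 7210 km. Period T = 2π√(a³/μ) = 2π√(7210³/398600) = 6092.8 s = 101.55 min.
During one orbit Earth rotates (6092.8 / 86164) × 360° = 25.46°.
At the equator that is 25.46° × (2π·6370/360) km/° = 25.46 × 111.2 = 2830 km.

2830 km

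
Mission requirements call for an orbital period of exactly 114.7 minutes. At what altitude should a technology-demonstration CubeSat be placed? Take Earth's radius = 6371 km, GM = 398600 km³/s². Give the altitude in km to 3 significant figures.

T = 114.7 min = 6882.0 s.
From T = 2π√(a³/μ): a = (μ T²/4π²)^(1/3) = (398600 × 6882.0² / 4π²)^(1/3) = 7820 km.
Altitude h = a − R = 7820 − 6371 = 1449 km.

1450 km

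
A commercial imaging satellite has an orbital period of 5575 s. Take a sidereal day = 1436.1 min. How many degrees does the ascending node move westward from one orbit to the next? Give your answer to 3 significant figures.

During one orbit Earth rotates (5575.0 / 86166) × 360° = 23.29°.

23.3°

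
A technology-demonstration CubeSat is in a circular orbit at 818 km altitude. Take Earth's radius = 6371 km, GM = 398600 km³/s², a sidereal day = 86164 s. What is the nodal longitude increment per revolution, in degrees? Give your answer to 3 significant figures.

25.3°

Semi-major axis a = 6371 + 818 = 7189 km. Period T = 2π√(a³/μ) = 2π√(7189³/398600) = 6066.2 s = 101.10 min.
During one orbit Earth rotates (6066.2 / 86164) × 360° = 25.34°.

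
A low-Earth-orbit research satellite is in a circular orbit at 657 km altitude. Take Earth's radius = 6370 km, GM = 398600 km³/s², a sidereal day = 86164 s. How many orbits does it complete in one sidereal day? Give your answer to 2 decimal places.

14.70

Semi-major axis a = 6370 + 657 = 7027 km. Period T = 2π√(a³/μ) = 2π√(7027³/398600) = 5862.3 s = 97.70 min.
Orbits per sidereal day = 86164 / 5862.3 = 14.698.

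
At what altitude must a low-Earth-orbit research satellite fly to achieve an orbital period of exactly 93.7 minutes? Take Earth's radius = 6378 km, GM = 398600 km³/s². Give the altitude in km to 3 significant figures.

T = 93.7 min = 5622.0 s.
From T = 2π√(a³/μ): a = (μ T²/4π²)^(1/3) = (398600 × 5622.0² / 4π²)^(1/3) = 6834 km.
Altitude h = a − R = 6834 − 6378 = 456 km.

456 km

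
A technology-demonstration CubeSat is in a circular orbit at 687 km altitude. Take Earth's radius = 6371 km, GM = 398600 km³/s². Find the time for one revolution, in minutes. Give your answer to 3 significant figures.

Semi-major axis a = 6371 + 687 = 7058 km. Period T = 2π√(a³/μ) = 2π√(7058³/398600) = 5901.1 s = 98.35 min.

98.4 min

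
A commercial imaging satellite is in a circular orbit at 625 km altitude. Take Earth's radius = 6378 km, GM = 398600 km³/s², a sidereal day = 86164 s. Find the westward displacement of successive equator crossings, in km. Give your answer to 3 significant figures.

Semi-major axis a = 6378 + 625 = 7003 km. Period T = 2π√(a³/μ) = 2π√(7003³/398600) = 5832.3 s = 97.20 min.
During one orbit Earth rotates (5832.3 / 86164) × 360° = 24.37°.
At the equator that is 24.37° × (2π·6378/360) km/° = 24.37 × 111.3 = 2713 km.

2710 km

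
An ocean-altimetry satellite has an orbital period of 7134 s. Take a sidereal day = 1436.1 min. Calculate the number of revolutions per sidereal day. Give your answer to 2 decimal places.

Orbits per sidereal day = 86166 / 7134.0 = 12.078.

12.08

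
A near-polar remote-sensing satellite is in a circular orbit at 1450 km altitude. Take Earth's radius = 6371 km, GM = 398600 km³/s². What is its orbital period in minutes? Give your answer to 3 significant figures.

115 min

Semi-major axis a = 6371 + 1450 = 7821 km. Period T = 2π√(a³/μ) = 2π√(7821³/398600) = 6883.4 s = 114.72 min.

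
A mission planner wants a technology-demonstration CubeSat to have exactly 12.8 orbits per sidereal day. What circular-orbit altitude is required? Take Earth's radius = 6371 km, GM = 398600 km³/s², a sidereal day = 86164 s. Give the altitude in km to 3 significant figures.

1330 km

Required period T = 86164 / 12.8 = 6731.6 s.
From T = 2π√(a³/μ): a = (μ T²/4π²)^(1/3) = (398600 × 6731.6² / 4π²)^(1/3) = 7706 km.
Altitude h = a − R = 7706 − 6371 = 1335 km.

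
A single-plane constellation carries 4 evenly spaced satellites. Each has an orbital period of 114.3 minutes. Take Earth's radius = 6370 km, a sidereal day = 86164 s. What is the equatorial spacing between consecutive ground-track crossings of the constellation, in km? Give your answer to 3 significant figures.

T = 114.3 min = 6858.0 s.
Single-satellite node shift = (6858.0/86164) × 360° = 28.65°.
With 4 satellites evenly phased, successive equator crossings are 28.65/4 = 7.163° apart.
That is 7.163 × 111.2 = 796 km at the equator.

796 km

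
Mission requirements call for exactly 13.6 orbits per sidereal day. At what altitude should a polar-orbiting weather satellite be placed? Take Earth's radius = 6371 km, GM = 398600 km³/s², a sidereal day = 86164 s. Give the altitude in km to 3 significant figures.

1030 km

Required period T = 86164 / 13.6 = 6335.6 s.
From T = 2π√(a³/μ): a = (μ T²/4π²)^(1/3) = (398600 × 6335.6² / 4π²)^(1/3) = 7400 km.
Altitude h = a − R = 7400 − 6371 = 1029 km.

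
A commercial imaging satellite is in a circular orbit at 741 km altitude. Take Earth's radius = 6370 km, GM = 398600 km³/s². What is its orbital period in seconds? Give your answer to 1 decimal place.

Semi-major axis a = 6370 + 741 = 7111 km. Period T = 2π√(a³/μ) = 2π√(7111³/398600) = 5967.7 s = 99.46 min.

5967.7 seconds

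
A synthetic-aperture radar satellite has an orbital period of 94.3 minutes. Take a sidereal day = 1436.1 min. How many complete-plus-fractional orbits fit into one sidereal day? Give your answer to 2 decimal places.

T = 94.3 min = 5658.0 s.
Orbits per sidereal day = 86166 / 5658.0 = 15.229.

15.23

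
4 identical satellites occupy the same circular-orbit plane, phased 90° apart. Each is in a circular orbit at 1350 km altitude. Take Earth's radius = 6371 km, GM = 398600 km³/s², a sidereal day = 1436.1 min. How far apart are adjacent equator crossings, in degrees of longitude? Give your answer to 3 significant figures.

Semi-major axis a = 6371 + 1350 = 7721 km. Period T = 2π√(a³/μ) = 2π√(7721³/398600) = 6751.8 s = 112.53 min.
Single-satellite node shift = (6751.8/86166) × 360° = 28.21°.
With 4 satellites evenly phased, successive equator crossings are 28.21/4 = 7.052° apart.

7.05°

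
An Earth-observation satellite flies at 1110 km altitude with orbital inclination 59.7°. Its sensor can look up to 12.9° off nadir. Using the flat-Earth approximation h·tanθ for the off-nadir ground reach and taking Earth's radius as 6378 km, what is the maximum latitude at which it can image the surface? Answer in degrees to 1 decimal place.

62.0°

For a prograde orbit the ground track reaches latitude ±i = ±59.7°.
Sensor half-swath on the ground ≈ 1110·tan(12.9°) = 254 km = 2.28° of latitude.
Maximum observable latitude ≈ 59.7 + 2.28 = 62.0°.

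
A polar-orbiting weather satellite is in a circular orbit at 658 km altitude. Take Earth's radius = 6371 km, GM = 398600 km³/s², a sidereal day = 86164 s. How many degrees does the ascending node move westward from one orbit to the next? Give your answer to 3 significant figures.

24.5°

Semi-major axis a = 6371 + 658 = 7029 km. Period T = 2π√(a³/μ) = 2π√(7029³/398600) = 5864.8 s = 97.75 min.
During one orbit Earth rotates (5864.8 / 86164) × 360° = 24.50°.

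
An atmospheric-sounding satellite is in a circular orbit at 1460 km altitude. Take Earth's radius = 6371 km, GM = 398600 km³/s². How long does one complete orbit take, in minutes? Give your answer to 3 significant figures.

Semi-major axis a = 6371 + 1460 = 7831 km. Period T = 2π√(a³/μ) = 2π√(7831³/398600) = 6896.6 s = 114.94 min.

115 min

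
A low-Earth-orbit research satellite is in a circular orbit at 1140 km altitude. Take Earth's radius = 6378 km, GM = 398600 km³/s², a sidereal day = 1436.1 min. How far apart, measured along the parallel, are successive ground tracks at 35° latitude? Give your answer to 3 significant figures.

Semi-major axis a = 6378 + 1140 = 7518 km. Period T = 2π√(a³/μ) = 2π√(7518³/398600) = 6487.3 s = 108.12 min.
Node shift per orbit = (6487.3/86166) × 360° = 27.10°.
Equatorial spacing = 27.10 × 111.3 km/° = 3017 km.
At 35° latitude, spacing = 3017 × cos(35°) = 2471 km.

2470 km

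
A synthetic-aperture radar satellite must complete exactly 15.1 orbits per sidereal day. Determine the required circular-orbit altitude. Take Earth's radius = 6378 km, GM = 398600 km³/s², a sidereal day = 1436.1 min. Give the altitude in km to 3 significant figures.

524 km

Required period T = 86166 / 15.1 = 5706.4 s.
From T = 2π√(a³/μ): a = (μ T²/4π²)^(1/3) = (398600 × 5706.4² / 4π²)^(1/3) = 6902 km.
Altitude h = a − R = 6902 − 6378 = 524 km.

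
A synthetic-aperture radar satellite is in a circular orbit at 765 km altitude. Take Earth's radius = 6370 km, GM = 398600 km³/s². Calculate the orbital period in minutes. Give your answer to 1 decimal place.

100.0 min

Semi-major axis a = 6370 + 765 = 7135 km. Period T = 2π√(a³/μ) = 2π√(7135³/398600) = 5997.9 s = 99.97 min.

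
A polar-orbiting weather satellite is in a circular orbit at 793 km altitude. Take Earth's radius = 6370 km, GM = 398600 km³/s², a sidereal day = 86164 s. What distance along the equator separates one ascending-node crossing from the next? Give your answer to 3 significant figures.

Semi-major axis a = 6370 + 793 = 7163 km. Period T = 2π√(a³/μ) = 2π√(7163³/398600) = 6033.3 s = 100.55 min.
During one orbit Earth rotates (6033.3 / 86164) × 360° = 25.21°.
At the equator that is 25.21° × (2π·6370/360) km/° = 25.21 × 111.2 = 2803 km.

2800 km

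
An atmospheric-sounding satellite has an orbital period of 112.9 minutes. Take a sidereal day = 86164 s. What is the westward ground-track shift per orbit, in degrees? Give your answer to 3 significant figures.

T = 112.9 min = 6774.0 s.
During one orbit Earth rotates (6774.0 / 86164) × 360° = 28.30°.

28.3°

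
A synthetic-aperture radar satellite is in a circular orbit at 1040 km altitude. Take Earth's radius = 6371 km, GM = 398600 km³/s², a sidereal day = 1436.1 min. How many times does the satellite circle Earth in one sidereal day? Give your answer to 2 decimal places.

13.57

Semi-major axis a = 6371 + 1040 = 7411 km. Period T = 2π√(a³/μ) = 2π√(7411³/398600) = 6349.3 s = 105.82 min.
Orbits per sidereal day = 86166 / 6349.3 = 13.571.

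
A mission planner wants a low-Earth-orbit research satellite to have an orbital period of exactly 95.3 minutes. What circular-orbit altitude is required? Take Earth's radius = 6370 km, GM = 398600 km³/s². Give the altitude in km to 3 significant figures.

T = 95.3 min = 5718.0 s.
From T = 2π√(a³/μ): a = (μ T²/4π²)^(1/3) = (398600 × 5718.0² / 4π²)^(1/3) = 6911 km.
Altitude h = a − R = 6911 − 6370 = 541 km.

541 km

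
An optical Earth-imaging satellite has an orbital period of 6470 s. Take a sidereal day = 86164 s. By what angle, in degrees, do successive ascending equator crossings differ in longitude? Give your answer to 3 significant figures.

During one orbit Earth rotates (6470.0 / 86164) × 360° = 27.03°.

27.0°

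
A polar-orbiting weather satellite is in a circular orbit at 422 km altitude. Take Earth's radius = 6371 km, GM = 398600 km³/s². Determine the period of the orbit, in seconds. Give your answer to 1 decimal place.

5571.9 seconds

Semi-major axis a = 6371 + 422 = 6793 km. Period T = 2π√(a³/μ) = 2π√(6793³/398600) = 5571.9 s = 92.87 min.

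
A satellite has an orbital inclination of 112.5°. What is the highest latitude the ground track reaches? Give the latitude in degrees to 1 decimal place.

Retrograde orbit: the ground track reaches ±(180° − i) = ±(180 − 112.5) = ±67.5°.

67.5°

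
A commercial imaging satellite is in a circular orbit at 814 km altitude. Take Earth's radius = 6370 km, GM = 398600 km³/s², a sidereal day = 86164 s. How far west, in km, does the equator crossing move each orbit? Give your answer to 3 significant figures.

Semi-major axis a = 6370 + 814 = 7184 km. Period T = 2π√(a³/μ) = 2π√(7184³/398600) = 6059.8 s = 101.00 min.
During one orbit Earth rotates (6059.8 / 86164) × 360° = 25.32°.
At the equator that is 25.32° × (2π·6370/360) km/° = 25.32 × 111.2 = 2815 km.

2810 km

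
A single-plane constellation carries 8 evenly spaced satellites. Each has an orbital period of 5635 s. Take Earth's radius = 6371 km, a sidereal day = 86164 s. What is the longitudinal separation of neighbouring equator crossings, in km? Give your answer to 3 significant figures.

327 km

Single-satellite node shift = (5635.0/86164) × 360° = 23.54°.
With 8 satellites evenly phased, successive equator crossings are 23.54/8 = 2.943° apart.
That is 2.943 × 111.2 = 327 km at the equator.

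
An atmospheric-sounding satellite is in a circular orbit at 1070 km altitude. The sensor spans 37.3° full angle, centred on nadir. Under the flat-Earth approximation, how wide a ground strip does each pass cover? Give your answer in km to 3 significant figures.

Half-angle = 37.3°/2 = 18.65°.
Swath width ≈ 2h·tan(θ/2) = 2 × 1070 × tan(18.65°) = 722.3 km.

722 km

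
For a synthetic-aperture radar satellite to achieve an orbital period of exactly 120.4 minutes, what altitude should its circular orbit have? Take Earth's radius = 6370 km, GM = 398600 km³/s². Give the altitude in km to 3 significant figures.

T = 120.4 min = 7224.0 s.
From T = 2π√(a³/μ): a = (μ T²/4π²)^(1/3) = (398600 × 7224.0² / 4π²)^(1/3) = 8077 km.
Altitude h = a − R = 8077 − 6370 = 1707 km.

1710 km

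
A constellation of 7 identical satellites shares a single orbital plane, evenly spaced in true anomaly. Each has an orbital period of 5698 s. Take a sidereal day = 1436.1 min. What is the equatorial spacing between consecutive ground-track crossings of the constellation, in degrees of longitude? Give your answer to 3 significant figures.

3.40°

Single-satellite node shift = (5698.0/86166) × 360° = 23.81°.
With 7 satellites evenly phased, successive equator crossings are 23.81/7 = 3.401° apart.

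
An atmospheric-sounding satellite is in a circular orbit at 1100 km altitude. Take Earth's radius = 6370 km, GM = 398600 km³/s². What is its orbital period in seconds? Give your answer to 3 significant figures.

6430 seconds

Semi-major axis a = 6370 + 1100 = 7470 km. Period T = 2π√(a³/μ) = 2π√(7470³/398600) = 6425.3 s = 107.09 min.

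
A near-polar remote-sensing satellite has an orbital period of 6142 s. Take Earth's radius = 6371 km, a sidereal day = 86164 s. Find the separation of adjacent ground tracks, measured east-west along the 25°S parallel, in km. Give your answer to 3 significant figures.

Node shift per orbit = (6142.0/86164) × 360° = 25.66°.
Equatorial spacing = 25.66 × 111.2 km/° = 2853 km.
At 25° latitude, spacing = 2853 × cos(25°) = 2586 km.

2590 km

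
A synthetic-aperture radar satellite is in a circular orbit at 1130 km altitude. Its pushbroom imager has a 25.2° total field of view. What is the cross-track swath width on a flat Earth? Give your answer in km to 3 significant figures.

505 km

Half-angle = 25.2°/2 = 12.6°.
Swath width ≈ 2h·tan(θ/2) = 2 × 1130 × tan(12.6°) = 505.2 km.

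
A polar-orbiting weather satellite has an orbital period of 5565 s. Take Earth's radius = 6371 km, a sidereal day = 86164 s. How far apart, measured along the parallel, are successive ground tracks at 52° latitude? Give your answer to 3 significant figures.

1590 km

Node shift per orbit = (5565.0/86164) × 360° = 23.25°.
Equatorial spacing = 23.25 × 111.2 km/° = 2585 km.
At 52° latitude, spacing = 2585 × cos(52°) = 1592 km.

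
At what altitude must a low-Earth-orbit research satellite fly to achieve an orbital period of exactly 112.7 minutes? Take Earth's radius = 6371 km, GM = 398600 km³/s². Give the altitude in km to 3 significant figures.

T = 112.7 min = 6762.0 s.
From T = 2π√(a³/μ): a = (μ T²/4π²)^(1/3) = (398600 × 6762.0² / 4π²)^(1/3) = 7729 km.
Altitude h = a − R = 7729 − 6371 = 1358 km.

1360 km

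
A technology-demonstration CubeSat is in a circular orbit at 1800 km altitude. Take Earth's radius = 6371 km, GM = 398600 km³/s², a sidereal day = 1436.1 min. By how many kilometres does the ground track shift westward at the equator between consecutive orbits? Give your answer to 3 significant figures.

3410 km

Semi-major axis a = 6371 + 1800 = 8171 km. Period T = 2π√(a³/μ) = 2π√(8171³/398600) = 7350.6 s = 122.51 min.
During one orbit Earth rotates (7350.6 / 86166) × 360° = 30.71°.
At the equator that is 30.71° × (2π·6371/360) km/° = 30.71 × 111.2 = 3415 km.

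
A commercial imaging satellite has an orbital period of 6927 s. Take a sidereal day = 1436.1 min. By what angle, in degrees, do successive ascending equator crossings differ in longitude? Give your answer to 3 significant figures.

28.9°

During one orbit Earth rotates (6927.0 / 86166) × 360° = 28.94°.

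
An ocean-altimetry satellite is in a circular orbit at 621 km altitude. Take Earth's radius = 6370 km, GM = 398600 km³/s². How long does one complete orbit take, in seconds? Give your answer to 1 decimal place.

5817.3 seconds

Semi-major axis a = 6370 + 621 = 6991 km. Period T = 2π√(a³/μ) = 2π√(6991³/398600) = 5817.3 s = 96.95 min.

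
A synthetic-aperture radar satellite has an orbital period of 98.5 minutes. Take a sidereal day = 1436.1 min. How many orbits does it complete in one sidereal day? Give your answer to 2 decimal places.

14.58

T = 98.5 min = 5910.0 s.
Orbits per sidereal day = 86166 / 5910.0 = 14.580.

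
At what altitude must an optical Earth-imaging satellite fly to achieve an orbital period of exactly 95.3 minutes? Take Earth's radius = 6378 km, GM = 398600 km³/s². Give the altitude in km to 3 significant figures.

T = 95.3 min = 5718.0 s.
From T = 2π√(a³/μ): a = (μ T²/4π²)^(1/3) = (398600 × 5718.0² / 4π²)^(1/3) = 6911 km.
Altitude h = a − R = 6911 − 6378 = 533 km.

533 km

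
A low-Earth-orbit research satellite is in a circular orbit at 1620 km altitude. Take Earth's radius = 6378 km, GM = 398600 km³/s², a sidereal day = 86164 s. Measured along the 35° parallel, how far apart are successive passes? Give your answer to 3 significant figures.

Semi-major axis a = 6378 + 1620 = 7998 km. Period T = 2π√(a³/μ) = 2π√(7998³/398600) = 7118.4 s = 118.64 min.
Node shift per orbit = (7118.4/86164) × 360° = 29.74°.
Equatorial spacing = 29.74 × 111.3 km/° = 3311 km.
At 35° latitude, spacing = 3311 × cos(35°) = 2712 km.

2710 km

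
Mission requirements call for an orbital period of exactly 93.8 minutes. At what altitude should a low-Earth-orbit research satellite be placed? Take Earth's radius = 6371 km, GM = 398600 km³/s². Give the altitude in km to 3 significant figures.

T = 93.8 min = 5628.0 s.
From T = 2π√(a³/μ): a = (μ T²/4π²)^(1/3) = (398600 × 5628.0² / 4π²)^(1/3) = 6839 km.
Altitude h = a − R = 6839 − 6371 = 468 km.

468 km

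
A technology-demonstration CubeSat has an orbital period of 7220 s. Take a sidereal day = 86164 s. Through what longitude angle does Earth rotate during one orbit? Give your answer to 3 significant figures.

30.2°

During one orbit Earth rotates (7220.0 / 86164) × 360° = 30.17°.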